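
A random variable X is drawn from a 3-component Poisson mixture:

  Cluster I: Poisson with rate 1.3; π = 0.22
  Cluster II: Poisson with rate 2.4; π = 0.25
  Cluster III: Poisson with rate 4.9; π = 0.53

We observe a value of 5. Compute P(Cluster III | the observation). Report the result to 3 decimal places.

Posterior ∝ prior × likelihood, so P(k | x) ∝ P(Z=k) f_k(x); normalise over all components.
Component likelihoods at x = 5:
  L_I = 0.00843243
  L_II = 0.0601961
  L_III = 0.17529
Weight by the priors:
  P(Z=I)·L_I = 0.22 × 0.00843243 = 0.00185513
  P(Z=II)·L_II = 0.25 × 0.0601961 = 0.015049
  P(Z=III)·L_III = 0.53 × 0.17529 = 0.0929035
Denominator: 0.00185513 + 0.015049 + 0.0929035 = 0.109808
Responsibility of Cluster III: 0.0929035 / 0.109808 ≈ 0.846

0.846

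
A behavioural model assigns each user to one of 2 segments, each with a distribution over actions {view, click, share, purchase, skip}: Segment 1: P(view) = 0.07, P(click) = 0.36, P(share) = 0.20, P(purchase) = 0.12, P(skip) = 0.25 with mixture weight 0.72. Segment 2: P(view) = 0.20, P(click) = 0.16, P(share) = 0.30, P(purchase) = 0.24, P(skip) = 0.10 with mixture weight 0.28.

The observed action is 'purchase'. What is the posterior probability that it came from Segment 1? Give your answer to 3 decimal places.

0.562

By Bayes' theorem, P(k | x) = P(Z=k) f_k(x) / Σ_j P(Z=j) f_j(x).
Component likelihoods at x = 'purchase':
  p_1 = P(purchase | comp) = 0.12
  p_2 = P(purchase | comp) = 0.24
Unnormalised posteriors:
  P(Z=1)·p_1 = 0.72 × 0.12 = 0.0864
  P(Z=2)·p_2 = 0.28 × 0.24 = 0.0672
Evidence: 0.0864 + 0.0672 = 0.1536
So the posterior for Segment 1 is 0.0864 / 0.1536 ≈ 0.562.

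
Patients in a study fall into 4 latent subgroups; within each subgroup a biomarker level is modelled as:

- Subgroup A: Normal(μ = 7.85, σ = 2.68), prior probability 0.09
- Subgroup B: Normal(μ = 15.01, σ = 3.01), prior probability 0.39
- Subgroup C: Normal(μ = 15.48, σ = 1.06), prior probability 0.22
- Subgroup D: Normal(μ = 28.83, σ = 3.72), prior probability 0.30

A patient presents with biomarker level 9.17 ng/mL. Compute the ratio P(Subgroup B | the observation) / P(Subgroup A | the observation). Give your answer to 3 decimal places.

Since P(k|x) ∝ π_k f_k(x), the posterior odds are π_i f_i(x) / (π_j f_j(x)).
Normal densities:
  L_A = (1/(2.68·√(2π)))·exp(−(9.17−7.85)²/(2·2.68²)) = 0.148859·exp(-0.12130) = 0.131855
  L_B = (1/(3.01·√(2π)))·exp(−(9.17−15.01)²/(2·3.01²)) = 0.132539·exp(-1.88219) = 0.02018
  L_C = (1/(1.06·√(2π)))·exp(−(9.17−15.48)²/(2·1.06²)) = 0.376361·exp(-17.71809) = 7.59861e-09
  L_D = (1/(3.72·√(2π)))·exp(−(9.17−28.83)²/(2·3.72²)) = 0.107243·exp(-13.96533) = 9.23213e-08
0.00787018 / 0.011867 ≈ 0.663

0.663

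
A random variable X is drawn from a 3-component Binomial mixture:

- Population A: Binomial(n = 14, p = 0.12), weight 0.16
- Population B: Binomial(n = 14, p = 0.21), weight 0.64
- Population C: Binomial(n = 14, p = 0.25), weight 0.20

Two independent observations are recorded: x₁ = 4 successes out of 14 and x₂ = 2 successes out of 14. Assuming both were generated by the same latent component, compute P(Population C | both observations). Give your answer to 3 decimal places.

0.206

Apply Bayes' rule: the posterior for each component is proportional to its prior times its likelihood at x.
Since both observations come from the same component, the likelihood for component k is f_k(x₁)·f_k(x₂).
  f_A = [C(14,4)·0.12^4·0.88^10 = 1001·0.00020736·0.278501 = 0.0578077] × [0.282615] = 0.0163374
  f_B = [C(14,4)·0.21^4·0.79^10 = 1001·0.00194481·0.0946828 = 0.184324] × [0.23714] = 0.0437106
  f_C = [C(14,4)·0.25^4·0.75^10 = 1001·0.00390625·0.0563135 = 0.220195] × [0.180159] = 0.0396701
Unnormalised posteriors:
  π_A·f_A = 0.16 × 0.0163374 = 0.00261398
  π_B·f_B = 0.64 × 0.0437106 = 0.0279748
  π_C·f_C = 0.20 × 0.0396701 = 0.00793402
Evidence: 0.00261398 + 0.0279748 + 0.00793402 = 0.0385228
P(Population C | x₁, x₂) ≈ 0.206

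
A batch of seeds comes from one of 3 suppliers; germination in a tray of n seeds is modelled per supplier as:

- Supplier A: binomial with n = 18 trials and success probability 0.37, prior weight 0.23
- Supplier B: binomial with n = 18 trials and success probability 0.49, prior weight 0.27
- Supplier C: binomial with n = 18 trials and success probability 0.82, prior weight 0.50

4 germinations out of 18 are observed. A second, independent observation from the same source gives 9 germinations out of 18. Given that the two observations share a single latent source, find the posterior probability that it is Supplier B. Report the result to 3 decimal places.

By Bayes' theorem, P(k | x) = P(Z=k) f_k(x) / Σ_j P(Z=j) f_j(x).
Since both observations come from the same component, the likelihood for component k is f_k(x₁)·f_k(x₂).
  p_A = [C(18,4)·0.37^4·0.63^14 = 3060·0.0187416·0.00155156 = 0.0889807] × [0.098786] = 0.00879005
  p_B = [C(18,4)·0.49^4·0.51^14 = 3060·0.057648·8.05346e-05 = 0.0142065] × [0.184804] = 0.00262542
  p_C = [C(18,4)·0.82^4·0.18^14 = 3060·0.452122·3.74813e-11 = 5.18552e-08] × [0.00161656] = 8.3827e-11
Weight by the priors:
  P(Z=A)·p_A = 0.23 × 0.00879005 = 0.00202171
  P(Z=B)·p_B = 0.27 × 0.00262542 = 0.000708865
  P(Z=C)·p_C = 0.50 × 8.3827e-11 = 4.19135e-11
Denominator: 0.00202171 + 0.000708865 + 4.19135e-11 = 0.00273058
Responsibility of Supplier B: 0.000708865 / 0.00273058 ≈ 0.260

0.260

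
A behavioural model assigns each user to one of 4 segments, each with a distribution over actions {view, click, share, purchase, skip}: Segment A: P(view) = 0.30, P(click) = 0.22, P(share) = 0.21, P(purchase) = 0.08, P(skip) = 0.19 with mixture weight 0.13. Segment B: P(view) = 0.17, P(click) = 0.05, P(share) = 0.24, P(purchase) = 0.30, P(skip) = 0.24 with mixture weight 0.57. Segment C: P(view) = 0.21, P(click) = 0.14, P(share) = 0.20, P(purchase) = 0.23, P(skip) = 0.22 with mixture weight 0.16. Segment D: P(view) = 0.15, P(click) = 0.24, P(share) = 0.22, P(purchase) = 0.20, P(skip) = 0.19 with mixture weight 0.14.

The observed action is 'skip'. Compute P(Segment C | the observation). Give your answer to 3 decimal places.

0.158

Posterior ∝ prior × likelihood, so P(k | x) ∝ π_k f_k(x); normalise over all components.
Evaluate each component's likelihood at the observed value:
  p_A = P(skip | comp) = 0.19
  p_B = P(skip | comp) = 0.24
  p_C = P(skip | comp) = 0.22
  p_D = P(skip | comp) = 0.19
Prior × likelihood for each component:
  π_A·p_A = 0.13 × 0.19 = 0.0247
  π_B·p_B = 0.57 × 0.24 = 0.1368
  π_C·p_C = 0.16 × 0.22 = 0.0352
  π_D·p_D = 0.14 × 0.19 = 0.0266
Normaliser: 0.0247 + 0.1368 + 0.0352 + 0.0266 = 0.2233
P(Segment C | x) = 0.0352 / 0.2233 ≈ 0.158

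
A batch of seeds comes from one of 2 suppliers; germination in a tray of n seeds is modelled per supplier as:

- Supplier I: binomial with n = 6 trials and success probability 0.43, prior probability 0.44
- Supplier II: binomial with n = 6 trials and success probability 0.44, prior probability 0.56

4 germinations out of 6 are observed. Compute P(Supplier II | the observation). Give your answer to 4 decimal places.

Apply Bayes' rule: the posterior for each component is proportional to its prior times its likelihood at x.
Binomial probabilities:
  f_I = 0.166615
  f_II = 0.17631
Multiply by the mixture weights:
  P(Z=I)·f_I = 0.44 × 0.166615 = 0.0733107
  P(Z=II)·f_II = 0.56 × 0.17631 = 0.0987338
Denominator: 0.0733107 + 0.0987338 = 0.172045
So the posterior for Supplier II is 0.0987338 / 0.172045 ≈ 0.5739.

0.5739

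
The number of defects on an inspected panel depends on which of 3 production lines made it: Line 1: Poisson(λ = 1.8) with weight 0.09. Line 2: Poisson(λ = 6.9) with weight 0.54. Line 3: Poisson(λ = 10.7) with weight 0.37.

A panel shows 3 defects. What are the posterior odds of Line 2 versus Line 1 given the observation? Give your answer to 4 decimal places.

2.0605

Posterior odds = (w_i f_i(x)) / (w_j f_j(x)); the normalising sum cancels.
Component likelihoods at x = 3 defects:
  L_1 = e^(−1.8)·1.8^3/3! = 0.160671
  L_2 = e^(−6.9)·6.9^3/3! = 0.0551778
  L_3 = e^(−10.7)·10.7^3/3! = 0.00460309
Posterior odds = (w_2·L_2) / (w_1·L_1) = (0.54·0.0551778) / (0.09·0.160671) = 0.029796 / 0.0144603 ≈ 2.0605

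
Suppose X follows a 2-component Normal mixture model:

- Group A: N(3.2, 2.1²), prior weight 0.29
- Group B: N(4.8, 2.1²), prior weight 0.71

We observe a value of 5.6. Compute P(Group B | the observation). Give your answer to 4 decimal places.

0.8139

By Bayes' theorem, P(k | x) = w_k f_k(x) / Σ_j w_j f_j(x).
Normal densities:
  f_A = (1/(2.1·√(2π)))·exp(−(5.6−3.2)²/(2·2.1²)) = 0.189973·exp(-0.65306) = 0.0988712
  f_B = (1/(2.1·√(2π)))·exp(−(5.6−4.8)²/(2·2.1²)) = 0.189973·exp(-0.07256) = 0.176676
Multiply by the mixture weights:
  w_A·f_A = 0.29 × 0.0988712 = 0.0286727
  w_B·f_B = 0.71 × 0.176676 = 0.12544
Marginal: 0.0286727 + 0.12544 = 0.154113
P(Group B | data) = 0.12544 / 0.154113 ≈ 0.8139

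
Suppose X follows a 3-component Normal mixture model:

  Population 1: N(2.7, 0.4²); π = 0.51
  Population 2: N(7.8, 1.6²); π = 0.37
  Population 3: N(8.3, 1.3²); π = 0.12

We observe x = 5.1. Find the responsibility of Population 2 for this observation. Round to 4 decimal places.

0.9258

Apply Bayes' rule: the posterior for each component is proportional to its prior times its likelihood at x.
Evaluate each component's likelihood at the observed value:
  f_1 = 1.51897e-08
  f_2 = 0.0600384
  f_3 = 0.0148332
Multiply by the mixture weights:
  w_1·f_1 = 0.51 × 1.51897e-08 = 7.74675e-09
  w_2·f_2 = 0.37 × 0.0600384 = 0.0222142
  w_3·f_3 = 0.12 × 0.0148332 = 0.00177998
Marginal: 7.74675e-09 + 0.0222142 + 0.00177998 = 0.0239942
P(Population 2 | data) = 0.0222142 / 0.0239942 ≈ 0.9258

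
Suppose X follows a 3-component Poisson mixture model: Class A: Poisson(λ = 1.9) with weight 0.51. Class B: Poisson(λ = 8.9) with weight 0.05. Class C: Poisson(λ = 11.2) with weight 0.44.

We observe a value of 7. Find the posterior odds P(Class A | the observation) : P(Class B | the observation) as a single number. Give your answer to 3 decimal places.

Since P(k|x) ∝ P(Z=k) f_k(x), the posterior odds are P(Z=i) f_i(x) / (P(Z=j) f_j(x)).
Component likelihoods at x = 7:
  p_A = 0.00265268
  p_B = 0.119696
  p_C = 0.0599788
Posterior odds = (P(Z=A)·p_A) / (P(Z=B)·p_B) = (0.51·0.00265268) / (0.05·0.119696) = 0.00135287 / 0.00598479 ≈ 0.226

0.226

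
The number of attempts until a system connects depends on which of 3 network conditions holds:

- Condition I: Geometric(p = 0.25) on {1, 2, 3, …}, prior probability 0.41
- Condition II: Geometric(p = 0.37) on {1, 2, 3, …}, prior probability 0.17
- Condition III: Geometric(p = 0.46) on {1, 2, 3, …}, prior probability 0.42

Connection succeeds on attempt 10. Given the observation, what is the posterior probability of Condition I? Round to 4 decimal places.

Posterior ∝ prior × likelihood, so P(k | x) ∝ P(Z=k) f_k(x); normalise over all components.
Geometric probabilities:
  p_I = 0.0187712
  p_II = 0.00578451
  p_III = 0.00179598
Multiply by the mixture weights:
  P(Z=I)·p_I = 0.41 × 0.0187712 = 0.00769618
  P(Z=II)·p_II = 0.17 × 0.00578451 = 0.000983367
  P(Z=III)·p_III = 0.42 × 0.00179598 = 0.000754312
Evidence: 0.00769618 + 0.000983367 + 0.000754312 = 0.00943386
So the posterior for Condition I is 0.00769618 / 0.00943386 ≈ 0.8158.

0.8158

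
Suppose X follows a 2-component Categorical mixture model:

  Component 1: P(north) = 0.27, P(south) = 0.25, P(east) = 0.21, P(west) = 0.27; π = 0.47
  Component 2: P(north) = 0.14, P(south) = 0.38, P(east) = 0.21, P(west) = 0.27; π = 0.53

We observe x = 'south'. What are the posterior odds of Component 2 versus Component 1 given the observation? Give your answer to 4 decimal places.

1.7140

Since P(k|x) ∝ π_k f_k(x), the posterior odds are π_i f_i(x) / (π_j f_j(x)).
Evaluate each component's likelihood at the observed value:
  p_1 = 0.25
  p_2 = 0.38
0.2014 / 0.1175 ≈ 1.7140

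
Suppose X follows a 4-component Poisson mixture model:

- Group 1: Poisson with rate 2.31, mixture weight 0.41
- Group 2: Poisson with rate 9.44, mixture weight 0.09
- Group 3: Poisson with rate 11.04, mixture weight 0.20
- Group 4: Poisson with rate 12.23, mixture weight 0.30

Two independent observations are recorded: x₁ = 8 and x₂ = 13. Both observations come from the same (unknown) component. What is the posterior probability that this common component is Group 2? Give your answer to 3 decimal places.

0.158

Apply Bayes' rule: the posterior for each component is proportional to its prior times its likelihood at x.
Since both observations come from the same component, the likelihood for component k is f_k(x₁)·f_k(x₂).
  f_1 = [e^(−2.31)·2.31^8/8! = 0.00199597] × [8.50071e-07] = 1.69672e-09
  f_2 = [e^(−9.44)·9.44^8/8! = 0.124313] × [0.0603414] = 0.00750121
  f_3 = [e^(−11.04)·11.04^8/8! = 0.0878256] × [0.0932624] = 0.00819082
  f_4 = [e^(−12.23)·12.23^8/8! = 0.0605996] × [0.10736] = 0.00650597
Multiply by the mixture weights:
  P(Z=1)·f_1 = 0.41 × 1.69672e-09 = 6.95655e-10
  P(Z=2)·f_2 = 0.09 × 0.00750121 = 0.000675109
  P(Z=3)·f_3 = 0.20 × 0.00819082 = 0.00163816
  P(Z=4)·f_4 = 0.30 × 0.00650597 = 0.00195179
Sum: 6.95655e-10 + 0.000675109 + 0.00163816 + 0.00195179 = 0.00426506
Responsibility of Group 2: 0.000675109 / 0.00426506 ≈ 0.158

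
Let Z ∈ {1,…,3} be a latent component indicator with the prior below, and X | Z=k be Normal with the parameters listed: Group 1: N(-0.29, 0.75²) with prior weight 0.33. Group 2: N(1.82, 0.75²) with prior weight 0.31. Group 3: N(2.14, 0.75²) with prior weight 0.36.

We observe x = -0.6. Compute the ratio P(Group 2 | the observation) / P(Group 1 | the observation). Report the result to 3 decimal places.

0.006

Since P(k|x) ∝ π_k f_k(x), the posterior odds are π_i f_i(x) / (π_j f_j(x)).
Evaluate each component's likelihood at the observed value:
  L_1 = 0.488372
  L_2 = 0.00291774
  L_3 = 0.000672386
Posterior odds = (π_2·L_2) / (π_1·L_1) = (0.31·0.00291774) / (0.33·0.488372) = 0.0009045 / 0.161163 ≈ 0.006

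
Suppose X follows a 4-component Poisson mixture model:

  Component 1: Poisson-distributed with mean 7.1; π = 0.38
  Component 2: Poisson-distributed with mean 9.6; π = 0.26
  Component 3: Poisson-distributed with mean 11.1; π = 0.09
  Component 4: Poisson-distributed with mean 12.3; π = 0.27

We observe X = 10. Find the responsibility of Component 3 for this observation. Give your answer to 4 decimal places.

0.1087

Posterior ∝ prior × likelihood, so P(k | x) ∝ w_k f_k(x); normalise over all components.
Component likelihoods at x = 10:
  L_1 = e^(−7.1)·7.1^10/10! = 0.0740167
  L_2 = e^(−9.6)·9.6^10/10! = 0.124086
  L_3 = e^(−11.1)·11.1^10/10! = 0.118249
  L_4 = e^(−12.3)·12.3^10/10! = 0.0994182
Weight by the priors:
  w_1·L_1 = 0.38 × 0.0740167 = 0.0281263
  w_2·L_2 = 0.26 × 0.124086 = 0.0322623
  w_3·L_3 = 0.09 × 0.118249 = 0.0106424
  w_4·L_4 = 0.27 × 0.0994182 = 0.0268429
Marginal: 0.0281263 + 0.0322623 + 0.0106424 + 0.0268429 = 0.097874
P(Component 3 | data) = 0.0106424 / 0.097874 ≈ 0.1087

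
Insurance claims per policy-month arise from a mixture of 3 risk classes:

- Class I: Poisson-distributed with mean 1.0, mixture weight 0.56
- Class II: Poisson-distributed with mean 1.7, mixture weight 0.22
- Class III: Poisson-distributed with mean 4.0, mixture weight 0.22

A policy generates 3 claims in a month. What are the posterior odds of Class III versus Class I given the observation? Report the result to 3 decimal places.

Only the two components matter; the odds are (π_i f_i(x)) / (π_j f_j(x)).
Evaluate each component's likelihood at the observed value:
  L_I = 0.0613132
  L_II = 0.149587
  L_III = 0.195367
Posterior odds = (π_III·L_III) / (π_I·L_I) = (0.22·0.195367) / (0.56·0.0613132) = 0.0429807 / 0.0343354 ≈ 1.252

1.252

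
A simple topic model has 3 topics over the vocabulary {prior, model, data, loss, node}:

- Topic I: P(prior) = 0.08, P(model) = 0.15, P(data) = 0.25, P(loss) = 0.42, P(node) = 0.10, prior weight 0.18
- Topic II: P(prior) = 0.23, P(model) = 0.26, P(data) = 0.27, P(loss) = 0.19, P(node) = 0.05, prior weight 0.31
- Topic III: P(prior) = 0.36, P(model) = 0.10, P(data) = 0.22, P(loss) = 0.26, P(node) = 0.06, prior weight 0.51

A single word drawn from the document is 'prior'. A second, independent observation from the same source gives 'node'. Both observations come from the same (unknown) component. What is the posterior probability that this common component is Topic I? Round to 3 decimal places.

0.090

The responsibility of component k is w_k f_k(x) divided by Σ_j w_j f_j(x).
Since both observations come from the same component, the likelihood for component k is f_k(x₁)·f_k(x₂).
  f_I = [0.08] × [0.1] = 0.008
  f_II = [0.23] × [0.05] = 0.0115
  f_III = [0.36] × [0.06] = 0.0216
Unnormalised posteriors:
  w_I·f_I = 0.18 × 0.008 = 0.00144
  w_II·f_II = 0.31 × 0.0115 = 0.003565
  w_III·f_III = 0.51 × 0.0216 = 0.011016
Marginal: 0.00144 + 0.003565 + 0.011016 = 0.016021
Responsibility of Topic I: 0.00144 / 0.016021 ≈ 0.090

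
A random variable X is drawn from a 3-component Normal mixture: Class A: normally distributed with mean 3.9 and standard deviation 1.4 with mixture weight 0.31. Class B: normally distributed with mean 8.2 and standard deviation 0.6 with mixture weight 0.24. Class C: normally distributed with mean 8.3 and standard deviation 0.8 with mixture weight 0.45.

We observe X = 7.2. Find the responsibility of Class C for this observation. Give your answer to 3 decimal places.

0.658

P(component k | x) = w_k·f_k(x) / marginal(x), where marginal(x) = Σ_j w_j·f_j(x).
Component likelihoods at x = 7.2:
  f_A = (1/(1.4·√(2π)))·exp(−(7.2−3.9)²/(2·1.4²)) = 0.284959·exp(-2.77806) = 0.0177127
  f_B = (1/(0.6·√(2π)))·exp(−(7.2−8.2)²/(2·0.6²)) = 0.664904·exp(-1.38889) = 0.165795
  f_C = (1/(0.8·√(2π)))·exp(−(7.2−8.3)²/(2·0.8²)) = 0.498678·exp(-0.94531) = 0.193765
Weight by the priors:
  w_A·f_A = 0.31 × 0.0177127 = 0.00549094
  w_B·f_B = 0.24 × 0.165795 = 0.0397909
  w_C·f_C = 0.45 × 0.193765 = 0.0871944
Evidence: 0.00549094 + 0.0397909 + 0.0871944 = 0.132476
P(Class C | 7.2) ≈ 0.658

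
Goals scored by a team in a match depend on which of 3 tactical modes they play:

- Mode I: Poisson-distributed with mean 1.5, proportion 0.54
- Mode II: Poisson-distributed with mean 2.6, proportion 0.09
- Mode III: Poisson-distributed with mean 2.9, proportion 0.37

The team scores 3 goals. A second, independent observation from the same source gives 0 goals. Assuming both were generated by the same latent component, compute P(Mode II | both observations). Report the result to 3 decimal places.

0.069

The responsibility of component k is P(Z=k) f_k(x) divided by Σ_j P(Z=j) f_j(x).
Since both observations come from the same component, the likelihood for component k is f_k(x₁)·f_k(x₂).
  f_I = [e^(−1.5)·1.5^3/3! = 0.125511] × [0.22313] = 0.0280052
  f_II = [e^(−2.6)·2.6^3/3! = 0.217572] × [0.0742736] = 0.0161599
  f_III = [e^(−2.9)·2.9^3/3! = 0.22366] × [0.0550232] = 0.0123065
Unnormalised posteriors:
  P(Z=I)·f_I = 0.54 × 0.0280052 = 0.0151228
  P(Z=II)·f_II = 0.09 × 0.0161599 = 0.00145439
  P(Z=III)·f_III = 0.37 × 0.0123065 = 0.00455341
Sum: 0.0151228 + 0.00145439 + 0.00455341 = 0.0211306
Responsibility of Mode II: 0.00145439 / 0.0211306 ≈ 0.069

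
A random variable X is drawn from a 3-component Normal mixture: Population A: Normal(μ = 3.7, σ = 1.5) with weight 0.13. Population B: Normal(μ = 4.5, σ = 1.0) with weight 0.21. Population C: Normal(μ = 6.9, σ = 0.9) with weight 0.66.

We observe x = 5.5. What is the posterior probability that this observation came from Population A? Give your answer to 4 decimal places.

0.1087

By Bayes' theorem, P(k | x) = w_k f_k(x) / Σ_j w_j f_j(x).
Evaluate each component's likelihood at the observed value:
  f_A = (1/(1.5·√(2π)))·exp(−(5.5−3.7)²/(2·1.5²)) = 0.265962·exp(-0.72000) = 0.129457
  f_B = (1/(1.0·√(2π)))·exp(−(5.5−4.5)²/(2·1.0²)) = 0.398942·exp(-0.50000) = 0.241971
  f_C = (1/(0.9·√(2π)))·exp(−(5.5−6.9)²/(2·0.9²)) = 0.443269·exp(-1.20988) = 0.132198
Weight by the priors:
  w_A·f_A = 0.13 × 0.129457 = 0.0168295
  w_B·f_B = 0.21 × 0.241971 = 0.0508139
  w_C·f_C = 0.66 × 0.132198 = 0.0872507
Normaliser: 0.0168295 + 0.0508139 + 0.0872507 = 0.154894
Responsibility of Population A: 0.0168295 / 0.154894 ≈ 0.1087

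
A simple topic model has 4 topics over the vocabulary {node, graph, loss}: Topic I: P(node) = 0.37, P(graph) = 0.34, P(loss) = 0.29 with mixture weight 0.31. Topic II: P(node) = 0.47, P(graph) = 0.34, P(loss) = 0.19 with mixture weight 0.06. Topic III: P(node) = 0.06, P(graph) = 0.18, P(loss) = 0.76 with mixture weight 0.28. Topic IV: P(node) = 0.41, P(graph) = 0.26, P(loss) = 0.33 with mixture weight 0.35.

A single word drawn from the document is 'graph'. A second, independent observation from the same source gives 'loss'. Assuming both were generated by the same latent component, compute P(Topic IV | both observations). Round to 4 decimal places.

Posterior ∝ prior × likelihood, so P(k | x) ∝ π_k f_k(x); normalise over all components.
Since both observations come from the same component, the likelihood for component k is f_k(x₁)·f_k(x₂).
  p_I = [P(graph | comp) = 0.34] × [0.29] = 0.0986
  p_II = [P(graph | comp) = 0.34] × [0.19] = 0.0646
  p_III = [P(graph | comp) = 0.18] × [0.76] = 0.1368
  p_IV = [P(graph | comp) = 0.26] × [0.33] = 0.0858
Multiply by the mixture weights:
  π_I·p_I = 0.31 × 0.0986 = 0.030566
  π_II·p_II = 0.06 × 0.0646 = 0.003876
  π_III·p_III = 0.28 × 0.1368 = 0.038304
  π_IV·p_IV = 0.35 × 0.0858 = 0.03003
Evidence: 0.030566 + 0.003876 + 0.038304 + 0.03003 = 0.102776
Responsibility of Topic IV: 0.03003 / 0.102776 ≈ 0.2922

0.2922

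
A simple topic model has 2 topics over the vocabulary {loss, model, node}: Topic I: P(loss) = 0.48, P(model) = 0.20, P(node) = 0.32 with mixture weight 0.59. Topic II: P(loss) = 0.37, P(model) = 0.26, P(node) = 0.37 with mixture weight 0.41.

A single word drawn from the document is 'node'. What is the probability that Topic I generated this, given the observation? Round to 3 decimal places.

0.554

The responsibility of component k is P(Z=k) f_k(x) divided by Σ_j P(Z=j) f_j(x).
Categorical probabilities:
  p_I = P(node | comp) = 0.32
  p_II = P(node | comp) = 0.37
Multiply by the mixture weights:
  P(Z=I)·p_I = 0.59 × 0.32 = 0.1888
  P(Z=II)·p_II = 0.41 × 0.37 = 0.1517
Denominator: 0.1888 + 0.1517 = 0.3405
P(Topic I | 'node') = 0.1888 / 0.3405 ≈ 0.554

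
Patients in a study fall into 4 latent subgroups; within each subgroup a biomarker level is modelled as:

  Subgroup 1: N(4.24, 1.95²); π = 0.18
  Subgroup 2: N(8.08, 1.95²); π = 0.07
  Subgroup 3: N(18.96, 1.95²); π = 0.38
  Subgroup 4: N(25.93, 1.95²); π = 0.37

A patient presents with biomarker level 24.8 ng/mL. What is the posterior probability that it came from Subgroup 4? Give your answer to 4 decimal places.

0.9865

The responsibility of component k is π_k f_k(x) divided by Σ_j π_j f_j(x).
Normal densities:
  L_1 = (1/(1.95·√(2π)))·exp(−(24.8−4.24)²/(2·1.95²)) = 0.204586·exp(-55.58364) = 1.48322e-25
  L_2 = (1/(1.95·√(2π)))·exp(−(24.8−8.08)²/(2·1.95²)) = 0.204586·exp(-36.75982) = 2.21968e-17
  L_3 = (1/(1.95·√(2π)))·exp(−(24.8−18.96)²/(2·1.95²)) = 0.204586·exp(-4.48463) = 0.00230795
  L_4 = (1/(1.95·√(2π)))·exp(−(24.8−25.93)²/(2·1.95²)) = 0.204586·exp(-0.16790) = 0.172964
Prior × likelihood for each component:
  π_1·L_1 = 0.18 × 1.48322e-25 = 2.6698e-26
  π_2·L_2 = 0.07 × 2.21968e-17 = 1.55378e-18
  π_3·L_3 = 0.38 × 0.00230795 = 0.00087702
  π_4·L_4 = 0.37 × 0.172964 = 0.0639968
Denominator: 2.6698e-26 + 1.55378e-18 + 0.00087702 + 0.0639968 = 0.0648738
So the posterior for Subgroup 4 is 0.0639968 / 0.0648738 ≈ 0.9865.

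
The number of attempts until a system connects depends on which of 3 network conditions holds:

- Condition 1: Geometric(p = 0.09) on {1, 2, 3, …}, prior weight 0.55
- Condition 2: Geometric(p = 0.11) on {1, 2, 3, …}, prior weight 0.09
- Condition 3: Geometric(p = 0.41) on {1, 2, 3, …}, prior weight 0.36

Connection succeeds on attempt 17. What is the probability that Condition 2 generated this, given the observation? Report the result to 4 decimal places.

0.1226

By Bayes' theorem, P(k | x) = π_k f_k(x) / Σ_j π_j f_j(x).
Geometric probabilities:
  f_1 = 0.09·(1−0.09)^16 = 0.09·0.221137 = 0.0199024
  f_2 = 0.11·(1−0.11)^16 = 0.11·0.154967 = 0.0170464
  f_3 = 0.41·(1−0.41)^16 = 0.41·0.000215592 = 8.83926e-05
Prior × likelihood for each component:
  π_1·f_1 = 0.55 × 0.0199024 = 0.0109463
  π_2·f_2 = 0.09 × 0.0170464 = 0.00153418
  π_3·f_3 = 0.36 × 8.83926e-05 = 3.18213e-05
Denominator: 0.0109463 + 0.00153418 + 3.18213e-05 = 0.0125123
P(Condition 2 | x) = 0.00153418 / 0.0125123 ≈ 0.1226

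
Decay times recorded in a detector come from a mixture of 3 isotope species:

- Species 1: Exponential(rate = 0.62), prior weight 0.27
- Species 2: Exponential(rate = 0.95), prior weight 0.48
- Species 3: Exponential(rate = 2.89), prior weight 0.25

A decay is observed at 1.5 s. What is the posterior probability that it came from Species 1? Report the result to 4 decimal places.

Apply Bayes' rule: the posterior for each component is proportional to its prior times its likelihood at x.
Exponential densities:
  p_1 = 0.62·e^(−0.62·1.5) = 0.62·e^(−0.9300) = 0.244623
  p_2 = 0.95·e^(−0.95·1.5) = 0.95·e^(−1.4250) = 0.228483
  p_3 = 2.89·e^(−2.89·1.5) = 2.89·e^(−4.3350) = 0.0378644
Unnormalised posteriors:
  P(Z=1)·p_1 = 0.27 × 0.244623 = 0.0660483
  P(Z=2)·p_2 = 0.48 × 0.228483 = 0.109672
  P(Z=3)·p_3 = 0.25 × 0.0378644 = 0.0094661
Denominator: 0.0660483 + 0.109672 + 0.0094661 = 0.185186
So the posterior for Species 1 is 0.0660483 / 0.185186 ≈ 0.3567.

0.3567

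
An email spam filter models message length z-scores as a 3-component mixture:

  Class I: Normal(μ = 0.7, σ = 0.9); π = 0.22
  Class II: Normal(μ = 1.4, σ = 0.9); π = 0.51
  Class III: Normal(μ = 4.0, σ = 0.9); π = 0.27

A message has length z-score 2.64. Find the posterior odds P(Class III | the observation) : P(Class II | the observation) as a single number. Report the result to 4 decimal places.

Posterior odds = (π_i f_i(x)) / (π_j f_j(x)); the normalising sum cancels.
Evaluate each component's likelihood at the observed value:
  p_I = (1/(0.9·√(2π)))·exp(−(2.64−0.7)²/(2·0.9²)) = 0.443269·exp(-2.32321) = 0.0434221
  p_II = (1/(0.9·√(2π)))·exp(−(2.64−1.4)²/(2·0.9²)) = 0.443269·exp(-0.94914) = 0.171579
  p_III = (1/(0.9·√(2π)))·exp(−(2.64−4.0)²/(2·0.9²)) = 0.443269·exp(-1.14173) = 0.141521
Odds = (0.27/0.51) × (0.141521/0.171579) = 0.529412 × 0.824818 ≈ 0.4367

0.4367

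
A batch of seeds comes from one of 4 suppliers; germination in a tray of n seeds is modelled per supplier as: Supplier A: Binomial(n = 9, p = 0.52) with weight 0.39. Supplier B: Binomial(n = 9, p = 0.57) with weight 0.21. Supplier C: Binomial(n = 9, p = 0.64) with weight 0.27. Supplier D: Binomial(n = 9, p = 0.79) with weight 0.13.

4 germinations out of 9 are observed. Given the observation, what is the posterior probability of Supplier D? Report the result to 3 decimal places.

Posterior ∝ prior × likelihood, so P(k | x) ∝ P(Z=k) f_k(x); normalise over all components.
Evaluate each component's likelihood at the observed value:
  p_A = 0.234742
  p_B = 0.195529
  p_C = 0.127821
  p_D = 0.0200436
Weight by the priors:
  P(Z=A)·p_A = 0.39 × 0.234742 = 0.0915492
  P(Z=B)·p_B = 0.21 × 0.195529 = 0.0410612
  P(Z=C)·p_C = 0.27 × 0.127821 = 0.0345117
  P(Z=D)·p_D = 0.13 × 0.0200436 = 0.00260567
Denominator: 0.0915492 + 0.0410612 + 0.0345117 + 0.00260567 = 0.169728
P(Supplier D | 4 germinations out of 9) ≈ 0.015

0.015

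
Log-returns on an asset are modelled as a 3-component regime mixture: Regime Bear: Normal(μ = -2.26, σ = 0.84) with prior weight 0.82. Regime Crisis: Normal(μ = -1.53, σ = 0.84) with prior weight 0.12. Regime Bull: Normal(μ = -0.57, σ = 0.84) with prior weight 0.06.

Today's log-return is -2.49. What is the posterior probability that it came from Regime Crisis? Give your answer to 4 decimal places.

P(component k | x) = P(Z=k)·f_k(x) / marginal(x), where marginal(x) = Σ_j P(Z=j)·f_j(x).
Evaluate each component's likelihood at the observed value:
  p_Bear = (1/(0.84·√(2π)))·exp(−(-2.49−-2.26)²/(2·0.84²)) = 0.474931·exp(-0.03749) = 0.457458
  p_Crisis = (1/(0.84·√(2π)))·exp(−(-2.49−-1.53)²/(2·0.84²)) = 0.474931·exp(-0.65306) = 0.247178
  p_Bull = (1/(0.84·√(2π)))·exp(−(-2.49−-0.57)²/(2·0.84²)) = 0.474931·exp(-2.61224) = 0.0348455
Multiply by the mixture weights:
  P(Z=Bear)·p_Bear = 0.82 × 0.457458 = 0.375115
  P(Z=Crisis)·p_Crisis = 0.12 × 0.247178 = 0.0296614
  P(Z=Bull)·p_Bull = 0.06 × 0.0348455 = 0.00209073
Evidence: 0.375115 + 0.0296614 + 0.00209073 = 0.406867
So the posterior for Regime Crisis is 0.0296614 / 0.406867 ≈ 0.0729.

0.0729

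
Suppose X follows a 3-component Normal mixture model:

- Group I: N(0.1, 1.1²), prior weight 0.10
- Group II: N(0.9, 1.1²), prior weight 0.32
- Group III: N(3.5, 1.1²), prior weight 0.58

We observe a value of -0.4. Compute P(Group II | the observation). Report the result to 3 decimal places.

Posterior ∝ prior × likelihood, so P(k | x) ∝ w_k f_k(x); normalise over all components.
Component likelihoods at x = -0.4:
  f_I = (1/(1.1·√(2π)))·exp(−(-0.4−0.1)²/(2·1.1²)) = 0.362675·exp(-0.10331) = 0.327079
  f_II = (1/(1.1·√(2π)))·exp(−(-0.4−0.9)²/(2·1.1²)) = 0.362675·exp(-0.69835) = 0.180397
  f_III = (1/(1.1·√(2π)))·exp(−(-0.4−3.5)²/(2·1.1²)) = 0.362675·exp(-6.28512) = 0.000675963
Prior × likelihood for each component:
  w_I·f_I = 0.10 × 0.327079 = 0.0327079
  w_II·f_II = 0.32 × 0.180397 = 0.057727
  w_III·f_III = 0.58 × 0.000675963 = 0.000392058
Normaliser: 0.0327079 + 0.057727 + 0.000392058 = 0.0908269
P(Group II | -0.4) = 0.057727 / 0.0908269 ≈ 0.636

0.636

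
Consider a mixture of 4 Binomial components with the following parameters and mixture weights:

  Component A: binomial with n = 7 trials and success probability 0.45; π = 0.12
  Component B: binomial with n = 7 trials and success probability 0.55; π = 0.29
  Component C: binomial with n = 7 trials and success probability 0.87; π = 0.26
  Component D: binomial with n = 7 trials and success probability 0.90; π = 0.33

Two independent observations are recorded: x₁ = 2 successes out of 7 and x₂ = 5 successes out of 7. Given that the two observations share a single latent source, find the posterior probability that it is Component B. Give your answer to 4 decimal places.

0.7050

By Bayes' theorem, P(k | x) = π_k f_k(x) / Σ_j π_j f_j(x).
Since both observations come from the same component, the likelihood for component k is f_k(x₁)·f_k(x₂).
  f_A = [0.214022] × [0.117221] = 0.0250879
  f_B = [0.117221] × [0.214022] = 0.0250879
  f_C = [0.000590167] × [0.17689] = 0.000104394
  f_D = [0.0001701] × [0.124003] = 2.10929e-05
Unnormalised posteriors:
  π_A·f_A = 0.12 × 0.0250879 = 0.00301055
  π_B·f_B = 0.29 × 0.0250879 = 0.0072755
  π_C·f_C = 0.26 × 0.000104394 = 2.71425e-05
  π_D·f_D = 0.33 × 2.10929e-05 = 6.96065e-06
Marginal: 0.00301055 + 0.0072755 + 2.71425e-05 + 6.96065e-06 = 0.0103202
Responsibility of Component B: 0.0072755 / 0.0103202 ≈ 0.7050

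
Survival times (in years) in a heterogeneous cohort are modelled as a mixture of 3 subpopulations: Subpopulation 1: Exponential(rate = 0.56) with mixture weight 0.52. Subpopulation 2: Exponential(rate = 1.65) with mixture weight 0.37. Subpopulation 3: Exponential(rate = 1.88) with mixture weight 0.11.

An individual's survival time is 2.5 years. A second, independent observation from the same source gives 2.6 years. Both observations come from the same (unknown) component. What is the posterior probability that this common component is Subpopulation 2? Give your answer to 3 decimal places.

Posterior ∝ prior × likelihood, so P(k | x) ∝ P(Z=k) f_k(x); normalise over all components.
Since both observations come from the same component, the likelihood for component k is f_k(x₁)·f_k(x₂).
  f_1 = [0.56·e^(−0.56·2.5) = 0.56·e^(−1.4000) = 0.138094] × [0.130574] = 0.0180315
  f_2 = [1.65·e^(−1.65·2.5) = 1.65·e^(−4.1250) = 0.0266698] × [0.0226131] = 0.000603087
  f_3 = [1.88·e^(−1.88·2.5) = 1.88·e^(−4.7000) = 0.0170991] × [0.0141686] = 0.00024227
Weight by the priors:
  P(Z=1)·f_1 = 0.52 × 0.0180315 = 0.00937636
  P(Z=2)·f_2 = 0.37 × 0.000603087 = 0.000223142
  P(Z=3)·f_3 = 0.11 × 0.00024227 = 2.66497e-05
Evidence: 0.00937636 + 0.000223142 + 2.66497e-05 = 0.00962615
P(Subpopulation 2 | x₁, x₂) ≈ 0.023

0.023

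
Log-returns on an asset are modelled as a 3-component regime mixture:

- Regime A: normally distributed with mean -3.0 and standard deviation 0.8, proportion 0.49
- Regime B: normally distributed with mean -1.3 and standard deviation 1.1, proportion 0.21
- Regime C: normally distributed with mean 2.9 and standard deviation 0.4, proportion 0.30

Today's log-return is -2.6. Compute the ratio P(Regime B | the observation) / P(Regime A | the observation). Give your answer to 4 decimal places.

The posterior odds equal the prior odds times the likelihood ratio: (π_i/π_j)·(f_i(x)/f_j(x)).
Normal densities:
  p_A = (1/(0.8·√(2π)))·exp(−(-2.6−-3.0)²/(2·0.8²)) = 0.498678·exp(-0.12500) = 0.440082
  p_B = (1/(1.1·√(2π)))·exp(−(-2.6−-1.3)²/(2·1.1²)) = 0.362675·exp(-0.69835) = 0.180397
  p_C = (1/(0.4·√(2π)))·exp(−(-2.6−2.9)²/(2·0.4²)) = 0.997356·exp(-94.53125) = 8.79933e-42
Posterior odds = (π_B·p_B) / (π_A·p_A) = (0.21·0.180397) / (0.49·0.440082) = 0.0378834 / 0.21564 ≈ 0.1757

0.1757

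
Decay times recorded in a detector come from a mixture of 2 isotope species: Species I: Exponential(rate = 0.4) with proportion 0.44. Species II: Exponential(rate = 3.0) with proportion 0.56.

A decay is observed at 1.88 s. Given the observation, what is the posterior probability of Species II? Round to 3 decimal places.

0.067

Apply Bayes' rule: the posterior for each component is proportional to its prior times its likelihood at x.
Component likelihoods at x = 1.88 s:
  L_I = 0.4·e^(−0.4·1.88) = 0.4·e^(−0.7520) = 0.188569
  L_II = 3.0·e^(−3.0·1.88) = 3.0·e^(−5.6400) = 0.0106586
Unnormalised posteriors:
  π_I·L_I = 0.44 × 0.188569 = 0.0829704
  π_II·L_II = 0.56 × 0.0106586 = 0.00596882
Denominator: 0.0829704 + 0.00596882 = 0.0889392
P(Species II | data) ≈ 0.067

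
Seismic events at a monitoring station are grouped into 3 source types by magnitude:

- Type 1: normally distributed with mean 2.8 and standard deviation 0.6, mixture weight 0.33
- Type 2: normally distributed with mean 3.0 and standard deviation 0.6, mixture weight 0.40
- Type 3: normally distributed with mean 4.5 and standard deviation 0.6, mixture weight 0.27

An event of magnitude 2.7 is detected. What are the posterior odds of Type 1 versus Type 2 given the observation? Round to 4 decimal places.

Only the two components matter; the odds are (w_i f_i(x)) / (w_j f_j(x)).
Component likelihoods at x = 2.7:
  p_1 = (1/(0.6·√(2π)))·exp(−(2.7−2.8)²/(2·0.6²)) = 0.664904·exp(-0.01389) = 0.655733
  p_2 = (1/(0.6·√(2π)))·exp(−(2.7−3.0)²/(2·0.6²)) = 0.664904·exp(-0.12500) = 0.586776
  p_3 = (1/(0.6·√(2π)))·exp(−(2.7−4.5)²/(2·0.6²)) = 0.664904·exp(-4.50000) = 0.00738641
0.216392 / 0.23471 ≈ 0.9220

0.9220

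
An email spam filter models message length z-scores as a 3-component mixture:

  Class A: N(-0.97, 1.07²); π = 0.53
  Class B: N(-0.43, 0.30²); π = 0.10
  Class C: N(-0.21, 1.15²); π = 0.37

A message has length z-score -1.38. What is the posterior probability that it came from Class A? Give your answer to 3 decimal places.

0.704

The responsibility of component k is P(Z=k) f_k(x) divided by Σ_j P(Z=j) f_j(x).
Evaluate each component's likelihood at the observed value:
  p_A = 0.346452
  p_B = 0.00883659
  p_C = 0.20675
Multiply by the mixture weights:
  P(Z=A)·p_A = 0.53 × 0.346452 = 0.18362
  P(Z=B)·p_B = 0.10 × 0.00883659 = 0.000883659
  P(Z=C)·p_C = 0.37 × 0.20675 = 0.0764976
Normaliser: 0.18362 + 0.000883659 + 0.0764976 = 0.261001
So the posterior for Class A is 0.18362 / 0.261001 ≈ 0.704.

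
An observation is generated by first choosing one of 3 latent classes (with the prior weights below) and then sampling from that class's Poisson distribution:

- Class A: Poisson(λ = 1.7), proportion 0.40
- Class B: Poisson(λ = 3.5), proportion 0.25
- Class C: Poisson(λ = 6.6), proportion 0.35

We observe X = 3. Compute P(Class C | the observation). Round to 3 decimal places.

0.167

By Bayes' theorem, P(k | x) = π_k f_k(x) / Σ_j π_j f_j(x).
Poisson probabilities:
  f_A = e^(−1.7)·1.7^3/3! = 0.149587
  f_B = e^(−3.5)·3.5^3/3! = 0.215785
  f_C = e^(−6.6)·6.6^3/3! = 0.0651834
Multiply by the mixture weights:
  π_A·f_A = 0.40 × 0.149587 = 0.0598349
  π_B·f_B = 0.25 × 0.215785 = 0.0539464
  π_C·f_C = 0.35 × 0.0651834 = 0.0228142
Normaliser: 0.0598349 + 0.0539464 + 0.0228142 = 0.136595
So the posterior for Class C is 0.0228142 / 0.136595 ≈ 0.167.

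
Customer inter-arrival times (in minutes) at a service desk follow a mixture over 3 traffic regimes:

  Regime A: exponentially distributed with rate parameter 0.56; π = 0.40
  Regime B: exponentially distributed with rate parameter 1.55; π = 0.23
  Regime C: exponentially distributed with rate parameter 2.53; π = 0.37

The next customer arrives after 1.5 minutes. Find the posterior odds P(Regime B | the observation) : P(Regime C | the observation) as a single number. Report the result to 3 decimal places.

1.656

Posterior odds = (π_i f_i(x)) / (π_j f_j(x)); the normalising sum cancels.
Exponential densities:
  L_A = 0.241758
  L_B = 0.151564
  L_C = 0.0568818
Odds = (0.23/0.37) × (0.151564/0.0568818) = 0.621622 × 2.66455 ≈ 1.656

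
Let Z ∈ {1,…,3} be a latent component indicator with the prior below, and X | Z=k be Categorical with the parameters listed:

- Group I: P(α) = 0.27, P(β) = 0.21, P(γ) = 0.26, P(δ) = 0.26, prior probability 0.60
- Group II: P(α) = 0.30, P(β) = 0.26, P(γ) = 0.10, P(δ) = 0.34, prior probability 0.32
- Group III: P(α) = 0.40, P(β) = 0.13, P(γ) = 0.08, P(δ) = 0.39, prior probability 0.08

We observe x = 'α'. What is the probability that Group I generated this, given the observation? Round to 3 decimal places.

By Bayes' theorem, P(k | x) = P(Z=k) f_k(x) / Σ_j P(Z=j) f_j(x).
Categorical probabilities:
  p_I = 0.27
  p_II = 0.3
  p_III = 0.4
Unnormalised posteriors:
  P(Z=I)·p_I = 0.60 × 0.27 = 0.162
  P(Z=II)·p_II = 0.32 × 0.3 = 0.096
  P(Z=III)·p_III = 0.08 × 0.4 = 0.032
Normaliser: 0.162 + 0.096 + 0.032 = 0.29
So the posterior for Group I is 0.162 / 0.29 ≈ 0.559.

0.559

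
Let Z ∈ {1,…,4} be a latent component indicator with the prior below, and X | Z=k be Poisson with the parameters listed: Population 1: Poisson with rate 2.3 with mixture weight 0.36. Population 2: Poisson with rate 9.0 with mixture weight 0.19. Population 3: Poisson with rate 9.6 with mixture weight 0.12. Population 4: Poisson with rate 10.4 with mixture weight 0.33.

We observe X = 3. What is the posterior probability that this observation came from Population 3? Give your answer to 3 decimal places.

0.015

Posterior ∝ prior × likelihood, so P(k | x) ∝ P(Z=k) f_k(x); normalise over all components.
Poisson probabilities:
  p_1 = e^(−2.3)·2.3^3/3! = 0.203308
  p_2 = e^(−9.0)·9.0^3/3! = 0.0149943
  p_3 = e^(−9.6)·9.6^3/3! = 0.00998701
  p_4 = e^(−10.4)·10.4^3/3! = 0.0057054
Weight by the priors:
  P(Z=1)·p_1 = 0.36 × 0.203308 = 0.073191
  P(Z=2)·p_2 = 0.19 × 0.0149943 = 0.00284892
  P(Z=3)·p_3 = 0.12 × 0.00998701 = 0.00119844
  P(Z=4)·p_4 = 0.33 × 0.0057054 = 0.00188278
Marginal: 0.073191 + 0.00284892 + 0.00119844 + 0.00188278 = 0.0791211
P(Population 3 | the observation) = 0.00119844 / 0.0791211 ≈ 0.015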